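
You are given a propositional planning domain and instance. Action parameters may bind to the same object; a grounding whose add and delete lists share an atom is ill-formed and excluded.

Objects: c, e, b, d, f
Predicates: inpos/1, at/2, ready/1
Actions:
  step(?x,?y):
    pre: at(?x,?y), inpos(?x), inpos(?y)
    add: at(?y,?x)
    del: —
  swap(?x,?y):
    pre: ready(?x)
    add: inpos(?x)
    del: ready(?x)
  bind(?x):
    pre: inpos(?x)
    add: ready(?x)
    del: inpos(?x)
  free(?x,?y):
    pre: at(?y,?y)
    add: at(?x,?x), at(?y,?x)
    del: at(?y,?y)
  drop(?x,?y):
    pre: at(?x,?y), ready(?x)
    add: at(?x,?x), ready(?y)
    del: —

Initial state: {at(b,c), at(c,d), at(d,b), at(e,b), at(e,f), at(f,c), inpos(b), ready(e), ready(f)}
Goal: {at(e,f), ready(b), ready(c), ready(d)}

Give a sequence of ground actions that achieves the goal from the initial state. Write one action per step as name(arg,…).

1. bind(b)  →  {at(b,c), at(c,d), at(d,b), at(e,b), at(e,f), at(f,c), ready(b), ready(e), ready(f)}
2. drop(b,c)  →  {at(b,b), at(b,c), at(c,d), at(d,b), at(e,b), at(e,f), at(f,c), ready(b), ready(c), ready(e), ready(f)}
3. drop(c,d)  →  {at(b,b), at(b,c), at(c,c), at(c,d), at(d,b), at(e,b), at(e,f), at(f,c), ready(b), ready(c), ready(d), ready(e), ready(f)}

bind(b); drop(b,c); drop(c,d)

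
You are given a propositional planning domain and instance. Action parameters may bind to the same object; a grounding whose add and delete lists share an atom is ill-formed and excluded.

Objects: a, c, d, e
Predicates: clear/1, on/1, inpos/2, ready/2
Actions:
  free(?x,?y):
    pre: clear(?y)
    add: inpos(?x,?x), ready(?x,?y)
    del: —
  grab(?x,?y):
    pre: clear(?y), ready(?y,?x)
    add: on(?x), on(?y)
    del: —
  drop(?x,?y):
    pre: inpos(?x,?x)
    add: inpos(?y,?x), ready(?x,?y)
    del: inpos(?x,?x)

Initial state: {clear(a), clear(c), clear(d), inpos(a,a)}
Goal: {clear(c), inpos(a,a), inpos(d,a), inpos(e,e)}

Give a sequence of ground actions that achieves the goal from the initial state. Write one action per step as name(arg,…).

free(e,a); drop(a,d); free(a,a)

1. free(e,a)  →  {clear(a), clear(c), clear(d), inpos(a,a), inpos(e,e), ready(e,a)}
2. drop(a,d)  →  {clear(a), clear(c), clear(d), inpos(d,a), inpos(e,e), ready(a,d), ready(e,a)}
3. free(a,a)  →  {clear(a), clear(c), clear(d), inpos(a,a), inpos(d,a), inpos(e,e), ready(a,a), ready(a,d), ready(e,a)}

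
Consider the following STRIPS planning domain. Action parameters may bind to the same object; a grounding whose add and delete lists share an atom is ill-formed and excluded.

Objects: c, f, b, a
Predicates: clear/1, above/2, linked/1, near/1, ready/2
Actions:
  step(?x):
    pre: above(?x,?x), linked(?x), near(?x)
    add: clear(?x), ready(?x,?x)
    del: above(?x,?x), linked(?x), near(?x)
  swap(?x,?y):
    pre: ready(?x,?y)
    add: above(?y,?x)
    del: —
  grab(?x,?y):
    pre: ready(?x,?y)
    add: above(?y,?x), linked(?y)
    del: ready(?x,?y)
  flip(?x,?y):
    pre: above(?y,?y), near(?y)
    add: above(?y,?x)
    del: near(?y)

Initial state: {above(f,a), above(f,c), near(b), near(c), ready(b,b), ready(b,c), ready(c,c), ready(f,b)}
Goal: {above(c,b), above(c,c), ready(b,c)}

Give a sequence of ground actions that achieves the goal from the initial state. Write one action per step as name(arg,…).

swap(c,c); swap(b,c)

1. swap(c,c)  →  {above(c,c), above(f,a), above(f,c), near(b), near(c), ready(b,b), ready(b,c), ready(c,c), ready(f,b)}
2. swap(b,c)  →  {above(c,b), above(c,c), above(f,a), above(f,c), near(b), near(c), ready(b,b), ready(b,c), ready(c,c), ready(f,b)}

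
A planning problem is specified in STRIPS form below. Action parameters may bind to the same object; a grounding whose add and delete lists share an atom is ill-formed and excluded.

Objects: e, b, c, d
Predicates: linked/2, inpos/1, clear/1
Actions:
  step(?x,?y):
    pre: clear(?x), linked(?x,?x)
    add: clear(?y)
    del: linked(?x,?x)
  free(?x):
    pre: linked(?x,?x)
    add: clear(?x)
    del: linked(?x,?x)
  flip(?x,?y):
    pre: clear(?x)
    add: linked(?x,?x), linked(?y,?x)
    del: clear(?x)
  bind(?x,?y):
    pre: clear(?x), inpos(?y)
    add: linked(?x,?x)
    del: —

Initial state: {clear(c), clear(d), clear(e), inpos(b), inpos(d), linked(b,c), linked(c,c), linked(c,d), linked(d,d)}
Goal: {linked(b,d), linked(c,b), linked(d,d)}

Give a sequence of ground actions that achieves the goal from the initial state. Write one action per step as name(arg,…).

1. step(c,b)  →  {clear(b), clear(c), clear(d), clear(e), inpos(b), inpos(d), linked(b,c), linked(c,d), linked(d,d)}
2. flip(b,c)  →  {clear(c), clear(d), clear(e), inpos(b), inpos(d), linked(b,b), linked(b,c), linked(c,b), linked(c,d), linked(d,d)}
3. flip(d,b)  →  {clear(c), clear(e), inpos(b), inpos(d), linked(b,b), linked(b,c), linked(b,d), linked(c,b), linked(c,d), linked(d,d)}

step(c,b); flip(b,c); flip(d,b)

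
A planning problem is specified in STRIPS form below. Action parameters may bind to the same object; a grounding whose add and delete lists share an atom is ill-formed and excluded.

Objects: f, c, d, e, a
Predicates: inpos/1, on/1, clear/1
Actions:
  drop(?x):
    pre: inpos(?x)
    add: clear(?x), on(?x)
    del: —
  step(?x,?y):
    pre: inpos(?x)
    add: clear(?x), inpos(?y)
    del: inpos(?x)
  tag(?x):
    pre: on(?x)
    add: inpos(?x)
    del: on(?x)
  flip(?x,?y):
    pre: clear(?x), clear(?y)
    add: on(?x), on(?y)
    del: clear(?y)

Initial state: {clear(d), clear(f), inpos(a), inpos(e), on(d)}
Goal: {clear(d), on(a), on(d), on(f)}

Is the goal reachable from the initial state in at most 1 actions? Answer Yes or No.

1. drop(a)  →  {clear(a), clear(d), clear(f), inpos(a), inpos(e), on(a), on(d)}
2. flip(f,f)  →  {clear(a), clear(d), inpos(a), inpos(e), on(a), on(d), on(f)}
optimal plan length = 2; 2 > 1

No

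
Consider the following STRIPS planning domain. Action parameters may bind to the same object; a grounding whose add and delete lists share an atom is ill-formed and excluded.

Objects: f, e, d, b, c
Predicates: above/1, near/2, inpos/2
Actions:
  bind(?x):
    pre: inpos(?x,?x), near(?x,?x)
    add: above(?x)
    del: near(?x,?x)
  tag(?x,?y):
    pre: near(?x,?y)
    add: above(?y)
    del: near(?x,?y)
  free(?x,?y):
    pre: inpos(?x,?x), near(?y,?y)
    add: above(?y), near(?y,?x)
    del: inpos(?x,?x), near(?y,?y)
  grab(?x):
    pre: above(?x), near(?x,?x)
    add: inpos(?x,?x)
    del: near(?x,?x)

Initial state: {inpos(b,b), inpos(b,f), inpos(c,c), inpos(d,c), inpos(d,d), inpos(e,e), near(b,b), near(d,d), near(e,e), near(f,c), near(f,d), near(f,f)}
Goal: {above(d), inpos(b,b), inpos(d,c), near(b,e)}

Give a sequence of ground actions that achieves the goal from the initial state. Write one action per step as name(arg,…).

bind(d); free(e,b)

1. bind(d)  →  {above(d), inpos(b,b), inpos(b,f), inpos(c,c), inpos(d,c), inpos(d,d), inpos(e,e), near(b,b), near(e,e), near(f,c), near(f,d), near(f,f)}
2. free(e,b)  →  {above(b), above(d), inpos(b,b), inpos(b,f), inpos(c,c), inpos(d,c), inpos(d,d), near(b,e), near(e,e), near(f,c), near(f,d), near(f,f)}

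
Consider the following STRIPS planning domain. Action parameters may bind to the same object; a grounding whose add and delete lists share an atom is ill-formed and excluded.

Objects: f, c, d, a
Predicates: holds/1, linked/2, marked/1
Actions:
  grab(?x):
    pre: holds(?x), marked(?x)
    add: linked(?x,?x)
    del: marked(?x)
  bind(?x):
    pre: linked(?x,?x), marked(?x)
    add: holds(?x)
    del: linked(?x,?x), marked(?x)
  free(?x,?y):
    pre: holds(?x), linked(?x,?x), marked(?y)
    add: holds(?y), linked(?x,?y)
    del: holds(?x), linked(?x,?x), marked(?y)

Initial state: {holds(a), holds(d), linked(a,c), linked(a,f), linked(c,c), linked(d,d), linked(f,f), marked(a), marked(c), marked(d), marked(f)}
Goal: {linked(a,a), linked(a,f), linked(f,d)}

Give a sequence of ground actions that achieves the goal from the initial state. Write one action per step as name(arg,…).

1. grab(a)  →  {holds(a), holds(d), linked(a,a), linked(a,c), linked(a,f), linked(c,c), linked(d,d), linked(f,f), marked(c), marked(d), marked(f)}
2. free(d,f)  →  {holds(a), holds(f), linked(a,a), linked(a,c), linked(a,f), linked(c,c), linked(d,f), linked(f,f), marked(c), marked(d)}
3. free(f,d)  →  {holds(a), holds(d), linked(a,a), linked(a,c), linked(a,f), linked(c,c), linked(d,f), linked(f,d), marked(c)}

grab(a); free(d,f); free(f,d)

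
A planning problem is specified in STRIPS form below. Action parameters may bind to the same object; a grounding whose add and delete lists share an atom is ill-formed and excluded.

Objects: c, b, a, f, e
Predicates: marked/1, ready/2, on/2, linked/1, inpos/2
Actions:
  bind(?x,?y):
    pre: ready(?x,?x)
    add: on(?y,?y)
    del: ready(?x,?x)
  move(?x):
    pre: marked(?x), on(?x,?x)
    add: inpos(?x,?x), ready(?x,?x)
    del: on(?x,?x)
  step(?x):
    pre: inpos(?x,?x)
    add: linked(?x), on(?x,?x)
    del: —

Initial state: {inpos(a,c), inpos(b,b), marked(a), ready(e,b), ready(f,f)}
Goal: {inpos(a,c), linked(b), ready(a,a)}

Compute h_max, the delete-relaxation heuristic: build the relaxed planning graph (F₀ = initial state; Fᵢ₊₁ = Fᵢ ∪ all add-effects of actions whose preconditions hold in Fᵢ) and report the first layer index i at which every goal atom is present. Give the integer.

F0 = init (5 atoms)
F1 = F0 ∪ {linked(b), on(a,a), on(b,b), on(c,c), on(e,e), on(f,f)}  (11 atoms)
F2 = F1 ∪ {inpos(a,a), ready(a,a)}  (13 atoms)
goal ⊆ F2  ⇒  h_max = 2

2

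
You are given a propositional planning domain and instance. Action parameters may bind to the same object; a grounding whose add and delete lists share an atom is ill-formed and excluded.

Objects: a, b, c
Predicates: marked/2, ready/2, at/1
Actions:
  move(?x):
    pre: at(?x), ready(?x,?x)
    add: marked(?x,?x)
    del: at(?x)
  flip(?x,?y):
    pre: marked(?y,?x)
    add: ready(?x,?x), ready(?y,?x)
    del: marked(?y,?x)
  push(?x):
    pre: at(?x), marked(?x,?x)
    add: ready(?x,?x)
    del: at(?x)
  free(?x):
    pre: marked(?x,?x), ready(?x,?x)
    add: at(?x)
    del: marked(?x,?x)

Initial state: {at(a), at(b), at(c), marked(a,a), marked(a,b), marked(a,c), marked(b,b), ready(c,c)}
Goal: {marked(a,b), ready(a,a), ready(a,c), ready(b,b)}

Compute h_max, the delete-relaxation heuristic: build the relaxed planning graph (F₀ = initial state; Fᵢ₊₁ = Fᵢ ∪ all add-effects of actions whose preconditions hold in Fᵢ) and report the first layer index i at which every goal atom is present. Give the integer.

1

F0 = init (8 atoms)
F1 = F0 ∪ {marked(c,c), ready(a,a), ready(a,b), ready(a,c), ready(b,b)}  (13 atoms)
goal ⊆ F1  ⇒  h_max = 1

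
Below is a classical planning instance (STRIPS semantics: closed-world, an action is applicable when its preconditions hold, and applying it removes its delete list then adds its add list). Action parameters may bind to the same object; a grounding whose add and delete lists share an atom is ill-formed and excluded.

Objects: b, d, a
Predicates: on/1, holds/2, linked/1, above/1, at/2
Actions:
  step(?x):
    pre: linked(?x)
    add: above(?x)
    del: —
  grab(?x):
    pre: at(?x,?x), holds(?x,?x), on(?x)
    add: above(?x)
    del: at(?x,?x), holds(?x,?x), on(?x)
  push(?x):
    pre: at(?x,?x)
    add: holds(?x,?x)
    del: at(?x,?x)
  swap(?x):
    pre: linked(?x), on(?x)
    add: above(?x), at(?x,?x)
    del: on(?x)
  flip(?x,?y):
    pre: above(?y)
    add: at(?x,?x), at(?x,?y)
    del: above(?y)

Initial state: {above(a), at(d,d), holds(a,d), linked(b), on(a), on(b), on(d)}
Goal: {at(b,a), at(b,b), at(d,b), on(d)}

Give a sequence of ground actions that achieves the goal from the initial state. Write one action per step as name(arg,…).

1. step(b)  →  {above(a), above(b), at(d,d), holds(a,d), linked(b), on(a), on(b), on(d)}
2. flip(b,a)  →  {above(b), at(b,a), at(b,b), at(d,d), holds(a,d), linked(b), on(a), on(b), on(d)}
3. flip(d,b)  →  {at(b,a), at(b,b), at(d,b), at(d,d), holds(a,d), linked(b), on(a), on(b), on(d)}

step(b); flip(b,a); flip(d,b)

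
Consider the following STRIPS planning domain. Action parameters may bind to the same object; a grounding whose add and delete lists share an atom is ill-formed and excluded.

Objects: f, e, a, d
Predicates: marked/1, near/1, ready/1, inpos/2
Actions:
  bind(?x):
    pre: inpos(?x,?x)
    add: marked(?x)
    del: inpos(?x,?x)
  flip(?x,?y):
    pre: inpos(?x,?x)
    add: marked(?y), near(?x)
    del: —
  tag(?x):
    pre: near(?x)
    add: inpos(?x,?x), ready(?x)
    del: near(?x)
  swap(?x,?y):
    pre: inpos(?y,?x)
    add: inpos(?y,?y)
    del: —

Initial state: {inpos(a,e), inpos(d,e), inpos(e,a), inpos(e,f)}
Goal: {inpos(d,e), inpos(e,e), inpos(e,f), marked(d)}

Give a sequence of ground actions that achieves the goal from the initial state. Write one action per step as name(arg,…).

1. swap(f,e)  →  {inpos(a,e), inpos(d,e), inpos(e,a), inpos(e,e), inpos(e,f)}
2. flip(e,d)  →  {inpos(a,e), inpos(d,e), inpos(e,a), inpos(e,e), inpos(e,f), marked(d), near(e)}

swap(f,e); flip(e,d)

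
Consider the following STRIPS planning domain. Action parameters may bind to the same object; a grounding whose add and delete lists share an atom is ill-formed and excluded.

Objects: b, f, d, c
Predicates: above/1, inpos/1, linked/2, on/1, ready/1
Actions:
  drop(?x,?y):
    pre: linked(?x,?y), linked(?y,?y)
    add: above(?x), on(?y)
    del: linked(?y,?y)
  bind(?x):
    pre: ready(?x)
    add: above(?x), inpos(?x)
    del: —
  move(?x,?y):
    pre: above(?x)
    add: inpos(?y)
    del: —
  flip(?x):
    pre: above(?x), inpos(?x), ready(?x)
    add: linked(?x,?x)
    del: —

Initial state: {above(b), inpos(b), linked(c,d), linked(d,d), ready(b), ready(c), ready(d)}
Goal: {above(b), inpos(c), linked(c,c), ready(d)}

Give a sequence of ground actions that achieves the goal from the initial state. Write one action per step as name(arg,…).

bind(c); flip(c)

1. bind(c)  →  {above(b), above(c), inpos(b), inpos(c), linked(c,d), linked(d,d), ready(b), ready(c), ready(d)}
2. flip(c)  →  {above(b), above(c), inpos(b), inpos(c), linked(c,c), linked(c,d), linked(d,d), ready(b), ready(c), ready(d)}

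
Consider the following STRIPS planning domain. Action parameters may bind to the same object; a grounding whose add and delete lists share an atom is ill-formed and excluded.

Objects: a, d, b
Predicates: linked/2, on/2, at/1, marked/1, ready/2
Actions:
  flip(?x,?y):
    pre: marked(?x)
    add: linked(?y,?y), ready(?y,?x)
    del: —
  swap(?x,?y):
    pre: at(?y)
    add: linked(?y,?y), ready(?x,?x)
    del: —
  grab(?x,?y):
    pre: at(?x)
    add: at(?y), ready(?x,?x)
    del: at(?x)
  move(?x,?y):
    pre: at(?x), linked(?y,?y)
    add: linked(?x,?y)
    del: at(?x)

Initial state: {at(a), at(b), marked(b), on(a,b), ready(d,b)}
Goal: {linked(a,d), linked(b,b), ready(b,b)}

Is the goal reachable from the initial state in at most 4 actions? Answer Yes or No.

1. flip(b,d)  →  {at(a), at(b), linked(d,d), marked(b), on(a,b), ready(d,b)}
2. flip(b,b)  →  {at(a), at(b), linked(b,b), linked(d,d), marked(b), on(a,b), ready(b,b), ready(d,b)}
3. move(a,d)  →  {at(b), linked(a,d), linked(b,b), linked(d,d), marked(b), on(a,b), ready(b,b), ready(d,b)}
optimal plan length = 3; 3 ≤ 4

Yes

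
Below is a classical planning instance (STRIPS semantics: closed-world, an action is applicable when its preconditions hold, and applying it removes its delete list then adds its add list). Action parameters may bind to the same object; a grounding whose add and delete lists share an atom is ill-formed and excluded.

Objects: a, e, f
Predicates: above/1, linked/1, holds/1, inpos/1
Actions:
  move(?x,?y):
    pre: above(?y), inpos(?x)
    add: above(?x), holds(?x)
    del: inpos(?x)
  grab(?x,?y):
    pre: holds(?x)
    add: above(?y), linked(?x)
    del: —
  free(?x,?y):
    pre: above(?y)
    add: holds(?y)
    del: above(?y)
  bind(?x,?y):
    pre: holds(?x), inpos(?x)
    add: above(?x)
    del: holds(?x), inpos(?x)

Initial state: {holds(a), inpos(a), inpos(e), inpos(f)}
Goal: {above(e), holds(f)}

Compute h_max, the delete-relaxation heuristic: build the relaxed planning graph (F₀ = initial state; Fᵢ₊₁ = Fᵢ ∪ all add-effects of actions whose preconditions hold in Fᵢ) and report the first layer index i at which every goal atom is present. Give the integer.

2

F0 = init (4 atoms)
F1 = F0 ∪ {above(a), above(e), above(f), linked(a)}  (8 atoms)
F2 = F1 ∪ {holds(e), holds(f)}  (10 atoms)
goal ⊆ F2  ⇒  h_max = 2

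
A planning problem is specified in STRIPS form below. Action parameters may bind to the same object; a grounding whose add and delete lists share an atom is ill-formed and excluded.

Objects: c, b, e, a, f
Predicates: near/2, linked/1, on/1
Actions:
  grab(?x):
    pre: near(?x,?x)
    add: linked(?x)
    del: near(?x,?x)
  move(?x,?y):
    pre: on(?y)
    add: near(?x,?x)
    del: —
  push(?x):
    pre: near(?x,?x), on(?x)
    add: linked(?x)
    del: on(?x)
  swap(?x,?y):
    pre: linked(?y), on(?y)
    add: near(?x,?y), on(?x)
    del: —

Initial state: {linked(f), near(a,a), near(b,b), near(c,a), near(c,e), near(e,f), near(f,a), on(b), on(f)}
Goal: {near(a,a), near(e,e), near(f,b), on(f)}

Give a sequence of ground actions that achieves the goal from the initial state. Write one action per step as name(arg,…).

1. grab(b)  →  {linked(b), linked(f), near(a,a), near(c,a), near(c,e), near(e,f), near(f,a), on(b), on(f)}
2. move(e,b)  →  {linked(b), linked(f), near(a,a), near(c,a), near(c,e), near(e,e), near(e,f), near(f,a), on(b), on(f)}
3. swap(f,b)  →  {linked(b), linked(f), near(a,a), near(c,a), near(c,e), near(e,e), near(e,f), near(f,a), near(f,b), on(b), on(f)}

grab(b); move(e,b); swap(f,b)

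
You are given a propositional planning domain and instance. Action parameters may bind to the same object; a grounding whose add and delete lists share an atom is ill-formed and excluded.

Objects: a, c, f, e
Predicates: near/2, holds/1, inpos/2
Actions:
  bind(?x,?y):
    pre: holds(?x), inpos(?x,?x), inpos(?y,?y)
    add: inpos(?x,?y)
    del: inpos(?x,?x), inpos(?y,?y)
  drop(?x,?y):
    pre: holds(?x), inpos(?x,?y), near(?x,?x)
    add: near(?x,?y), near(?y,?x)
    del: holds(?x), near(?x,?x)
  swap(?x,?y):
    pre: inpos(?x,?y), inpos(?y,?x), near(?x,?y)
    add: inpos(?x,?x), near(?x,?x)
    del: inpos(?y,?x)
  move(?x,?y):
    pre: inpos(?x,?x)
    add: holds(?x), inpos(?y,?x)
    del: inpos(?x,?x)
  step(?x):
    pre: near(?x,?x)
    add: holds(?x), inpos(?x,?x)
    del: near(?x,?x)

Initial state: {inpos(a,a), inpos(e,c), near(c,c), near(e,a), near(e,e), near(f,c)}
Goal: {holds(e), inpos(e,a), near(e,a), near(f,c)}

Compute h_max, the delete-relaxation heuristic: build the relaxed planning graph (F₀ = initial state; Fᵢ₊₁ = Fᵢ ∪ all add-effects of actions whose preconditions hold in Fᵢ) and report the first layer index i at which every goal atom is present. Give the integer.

1

F0 = init (6 atoms)
F1 = F0 ∪ {holds(a), holds(c), holds(e), inpos(c,a), inpos(c,c), inpos(e,a), inpos(e,e), inpos(f,a)}  (14 atoms)
goal ⊆ F1  ⇒  h_max = 1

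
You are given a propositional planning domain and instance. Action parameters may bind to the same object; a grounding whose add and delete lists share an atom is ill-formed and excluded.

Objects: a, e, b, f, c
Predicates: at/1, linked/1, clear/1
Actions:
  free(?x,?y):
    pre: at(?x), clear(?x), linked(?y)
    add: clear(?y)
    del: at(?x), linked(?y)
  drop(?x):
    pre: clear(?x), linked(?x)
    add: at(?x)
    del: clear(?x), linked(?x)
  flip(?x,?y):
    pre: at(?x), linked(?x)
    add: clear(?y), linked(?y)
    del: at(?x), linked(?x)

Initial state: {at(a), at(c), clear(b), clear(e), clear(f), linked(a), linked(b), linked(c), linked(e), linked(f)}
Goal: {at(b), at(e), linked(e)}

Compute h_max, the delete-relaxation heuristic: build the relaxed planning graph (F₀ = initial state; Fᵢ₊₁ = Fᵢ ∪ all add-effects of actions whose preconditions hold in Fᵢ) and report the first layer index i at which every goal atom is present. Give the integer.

1

F0 = init (10 atoms)
F1 = F0 ∪ {at(b), at(e), at(f), clear(a), clear(c)}  (15 atoms)
goal ⊆ F1  ⇒  h_max = 1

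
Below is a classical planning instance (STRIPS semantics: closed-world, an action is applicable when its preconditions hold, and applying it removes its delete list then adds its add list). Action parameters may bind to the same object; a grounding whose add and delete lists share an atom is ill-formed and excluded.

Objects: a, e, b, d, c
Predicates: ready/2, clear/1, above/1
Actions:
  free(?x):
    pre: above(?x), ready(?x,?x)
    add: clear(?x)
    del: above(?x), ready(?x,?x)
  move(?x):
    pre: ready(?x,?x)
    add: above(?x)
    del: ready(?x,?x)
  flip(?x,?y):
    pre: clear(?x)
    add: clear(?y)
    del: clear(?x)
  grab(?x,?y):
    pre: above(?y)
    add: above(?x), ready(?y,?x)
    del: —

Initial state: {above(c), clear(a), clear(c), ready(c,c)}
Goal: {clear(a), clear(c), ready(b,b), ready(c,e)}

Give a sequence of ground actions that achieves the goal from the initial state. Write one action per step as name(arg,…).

grab(e,c); grab(b,e); grab(b,b)

1. grab(e,c)  →  {above(c), above(e), clear(a), clear(c), ready(c,c), ready(c,e)}
2. grab(b,e)  →  {above(b), above(c), above(e), clear(a), clear(c), ready(c,c), ready(c,e), ready(e,b)}
3. grab(b,b)  →  {above(b), above(c), above(e), clear(a), clear(c), ready(b,b), ready(c,c), ready(c,e), ready(e,b)}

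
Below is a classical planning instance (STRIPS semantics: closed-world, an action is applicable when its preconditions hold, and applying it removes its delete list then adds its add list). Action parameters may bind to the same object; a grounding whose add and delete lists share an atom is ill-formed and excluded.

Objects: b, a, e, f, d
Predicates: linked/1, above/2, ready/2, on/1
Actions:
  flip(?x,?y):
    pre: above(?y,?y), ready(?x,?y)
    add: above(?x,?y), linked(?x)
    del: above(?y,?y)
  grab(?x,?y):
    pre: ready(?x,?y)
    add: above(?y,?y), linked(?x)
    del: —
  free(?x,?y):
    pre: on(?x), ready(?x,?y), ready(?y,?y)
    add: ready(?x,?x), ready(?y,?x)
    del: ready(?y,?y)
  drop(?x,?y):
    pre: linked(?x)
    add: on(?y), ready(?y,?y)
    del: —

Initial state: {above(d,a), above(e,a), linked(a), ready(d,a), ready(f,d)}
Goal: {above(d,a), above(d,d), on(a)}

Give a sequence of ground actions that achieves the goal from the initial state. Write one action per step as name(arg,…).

grab(f,d); drop(a,a)

1. grab(f,d)  →  {above(d,a), above(d,d), above(e,a), linked(a), linked(f), ready(d,a), ready(f,d)}
2. drop(a,a)  →  {above(d,a), above(d,d), above(e,a), linked(a), linked(f), on(a), ready(a,a), ready(d,a), ready(f,d)}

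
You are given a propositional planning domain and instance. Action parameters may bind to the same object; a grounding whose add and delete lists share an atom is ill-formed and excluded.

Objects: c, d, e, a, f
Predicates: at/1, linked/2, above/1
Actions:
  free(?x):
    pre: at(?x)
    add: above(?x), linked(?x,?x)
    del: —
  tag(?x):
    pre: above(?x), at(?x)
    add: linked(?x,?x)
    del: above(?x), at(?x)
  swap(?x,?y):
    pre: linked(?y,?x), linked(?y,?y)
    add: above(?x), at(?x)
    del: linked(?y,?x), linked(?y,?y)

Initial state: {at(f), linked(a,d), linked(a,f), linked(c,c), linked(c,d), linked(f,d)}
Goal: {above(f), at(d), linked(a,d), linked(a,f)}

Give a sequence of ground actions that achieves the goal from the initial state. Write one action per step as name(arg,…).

free(f); swap(d,c)

1. free(f)  →  {above(f), at(f), linked(a,d), linked(a,f), linked(c,c), linked(c,d), linked(f,d), linked(f,f)}
2. swap(d,c)  →  {above(d), above(f), at(d), at(f), linked(a,d), linked(a,f), linked(f,d), linked(f,f)}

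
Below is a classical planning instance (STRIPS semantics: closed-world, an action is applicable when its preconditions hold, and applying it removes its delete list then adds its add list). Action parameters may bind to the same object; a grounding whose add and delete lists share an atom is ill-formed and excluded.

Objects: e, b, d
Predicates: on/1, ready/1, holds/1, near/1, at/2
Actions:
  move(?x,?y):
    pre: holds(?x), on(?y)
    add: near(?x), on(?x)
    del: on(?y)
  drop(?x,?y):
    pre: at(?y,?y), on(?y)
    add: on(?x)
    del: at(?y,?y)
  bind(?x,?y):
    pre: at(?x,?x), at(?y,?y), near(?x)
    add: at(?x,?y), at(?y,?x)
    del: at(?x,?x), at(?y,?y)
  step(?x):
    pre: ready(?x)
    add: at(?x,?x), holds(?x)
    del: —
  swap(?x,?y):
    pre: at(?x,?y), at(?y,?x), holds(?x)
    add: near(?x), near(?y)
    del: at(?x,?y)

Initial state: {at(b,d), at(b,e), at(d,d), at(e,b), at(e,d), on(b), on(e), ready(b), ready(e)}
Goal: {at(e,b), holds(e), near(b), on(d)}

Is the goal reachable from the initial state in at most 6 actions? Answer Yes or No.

1. step(e)  →  {at(b,d), at(b,e), at(d,d), at(e,b), at(e,d), at(e,e), holds(e), on(b), on(e), ready(b), ready(e)}
2. drop(d,e)  →  {at(b,d), at(b,e), at(d,d), at(e,b), at(e,d), holds(e), on(b), on(d), on(e), ready(b), ready(e)}
3. step(b)  →  {at(b,b), at(b,d), at(b,e), at(d,d), at(e,b), at(e,d), holds(b), holds(e), on(b), on(d), on(e), ready(b), ready(e)}
4. move(b,e)  →  {at(b,b), at(b,d), at(b,e), at(d,d), at(e,b), at(e,d), holds(b), holds(e), near(b), on(b), on(d), ready(b), ready(e)}
optimal plan length = 4; 4 ≤ 6

Yes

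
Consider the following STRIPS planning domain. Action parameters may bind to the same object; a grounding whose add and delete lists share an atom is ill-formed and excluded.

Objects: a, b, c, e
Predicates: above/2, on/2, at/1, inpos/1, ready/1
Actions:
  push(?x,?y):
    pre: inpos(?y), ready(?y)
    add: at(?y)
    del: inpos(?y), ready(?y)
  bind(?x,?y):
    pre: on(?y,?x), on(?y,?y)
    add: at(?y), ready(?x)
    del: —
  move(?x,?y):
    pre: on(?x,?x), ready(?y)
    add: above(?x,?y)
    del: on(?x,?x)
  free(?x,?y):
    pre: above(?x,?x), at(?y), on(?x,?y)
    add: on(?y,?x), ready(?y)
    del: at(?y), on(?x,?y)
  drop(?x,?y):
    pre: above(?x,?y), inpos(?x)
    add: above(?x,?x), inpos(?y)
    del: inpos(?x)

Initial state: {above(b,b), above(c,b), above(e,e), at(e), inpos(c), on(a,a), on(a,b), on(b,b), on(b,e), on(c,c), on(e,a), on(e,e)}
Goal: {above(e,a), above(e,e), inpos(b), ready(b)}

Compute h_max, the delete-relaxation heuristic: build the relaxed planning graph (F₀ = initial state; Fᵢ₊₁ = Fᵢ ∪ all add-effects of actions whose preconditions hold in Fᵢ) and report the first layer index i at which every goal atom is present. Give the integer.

F0 = init (12 atoms)
F1 = F0 ∪ {above(c,c), at(a), at(b), at(c), inpos(b), on(e,b), ready(a), ready(b), ready(c), ready(e)}  (22 atoms)
F2 = F1 ∪ {above(a,a), above(a,b), above(a,c), above(a,e), above(b,a), above(b,c), above(b,e), above(c,a), above(c,e), above(e,a), above(e,b), above(e,c), on(a,e)}  (35 atoms)
goal ⊆ F2  ⇒  h_max = 2

2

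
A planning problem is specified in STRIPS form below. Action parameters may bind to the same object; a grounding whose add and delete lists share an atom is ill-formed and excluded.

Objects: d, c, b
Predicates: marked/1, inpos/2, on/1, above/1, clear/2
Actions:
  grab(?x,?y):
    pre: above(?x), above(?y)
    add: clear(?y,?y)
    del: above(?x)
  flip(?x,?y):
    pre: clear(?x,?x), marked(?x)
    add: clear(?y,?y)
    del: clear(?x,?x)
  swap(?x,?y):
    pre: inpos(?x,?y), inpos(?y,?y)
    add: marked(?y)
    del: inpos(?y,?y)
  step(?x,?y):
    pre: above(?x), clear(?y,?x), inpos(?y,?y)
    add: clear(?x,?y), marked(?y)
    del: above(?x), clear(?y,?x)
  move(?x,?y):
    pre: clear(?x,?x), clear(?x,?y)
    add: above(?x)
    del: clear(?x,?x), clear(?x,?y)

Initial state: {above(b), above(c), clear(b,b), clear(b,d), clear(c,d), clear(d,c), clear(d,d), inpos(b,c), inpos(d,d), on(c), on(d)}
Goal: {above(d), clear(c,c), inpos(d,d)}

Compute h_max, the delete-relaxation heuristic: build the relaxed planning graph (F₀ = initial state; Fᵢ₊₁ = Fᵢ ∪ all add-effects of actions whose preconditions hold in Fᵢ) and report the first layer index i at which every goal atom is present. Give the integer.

F0 = init (11 atoms)
F1 = F0 ∪ {above(d), clear(c,c), marked(d)}  (14 atoms)
goal ⊆ F1  ⇒  h_max = 1

1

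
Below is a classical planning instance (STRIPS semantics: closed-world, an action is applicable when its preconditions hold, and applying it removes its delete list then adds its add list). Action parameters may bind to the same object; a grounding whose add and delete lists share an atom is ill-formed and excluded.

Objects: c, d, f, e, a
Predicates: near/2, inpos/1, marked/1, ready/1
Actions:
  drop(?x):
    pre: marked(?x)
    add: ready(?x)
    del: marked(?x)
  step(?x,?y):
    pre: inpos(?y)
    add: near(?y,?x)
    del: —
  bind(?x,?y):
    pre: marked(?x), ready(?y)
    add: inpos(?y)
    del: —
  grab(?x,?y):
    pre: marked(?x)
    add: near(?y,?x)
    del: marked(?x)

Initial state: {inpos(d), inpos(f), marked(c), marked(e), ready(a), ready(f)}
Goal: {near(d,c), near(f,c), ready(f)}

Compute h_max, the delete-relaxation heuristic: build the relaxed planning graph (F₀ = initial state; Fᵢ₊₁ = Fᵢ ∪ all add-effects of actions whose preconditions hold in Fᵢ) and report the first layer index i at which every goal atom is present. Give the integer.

1

F0 = init (6 atoms)
F1 = F0 ∪ {inpos(a), near(a,c), near(a,e), near(c,c), near(c,e), near(d,a), near(d,c), near(d,d), near(d,e), near(d,f), near(e,c), near(e,e), near(f,a), near(f,c), near(f,d), near(f,e), near(f,f), ready(c), ready(e)}  (25 atoms)
goal ⊆ F1  ⇒  h_max = 1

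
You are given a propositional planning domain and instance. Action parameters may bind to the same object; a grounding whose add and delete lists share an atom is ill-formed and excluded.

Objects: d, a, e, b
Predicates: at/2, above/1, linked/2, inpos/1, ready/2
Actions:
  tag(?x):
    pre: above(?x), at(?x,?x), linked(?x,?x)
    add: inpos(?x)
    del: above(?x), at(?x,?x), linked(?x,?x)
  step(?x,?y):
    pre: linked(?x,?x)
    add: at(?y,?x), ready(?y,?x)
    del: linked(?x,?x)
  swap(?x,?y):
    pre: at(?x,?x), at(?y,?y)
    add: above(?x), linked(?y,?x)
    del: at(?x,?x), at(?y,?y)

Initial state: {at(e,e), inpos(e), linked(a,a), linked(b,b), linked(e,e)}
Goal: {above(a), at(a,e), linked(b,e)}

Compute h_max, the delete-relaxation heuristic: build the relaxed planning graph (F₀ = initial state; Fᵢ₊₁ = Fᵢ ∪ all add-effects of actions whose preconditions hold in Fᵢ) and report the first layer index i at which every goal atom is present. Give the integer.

F0 = init (5 atoms)
F1 = F0 ∪ {above(e), at(a,a), at(a,b), at(a,e), at(b,a), at(b,b), at(b,e), at(d,a), at(d,b), at(d,e), at(e,a), at(e,b), ready(a,a), ready(a,b), ready(a,e), ready(b,a), ready(b,b), ready(b,e), ready(d,a), ready(d,b), ready(d,e), ready(e,a), ready(e,b), ready(e,e)}  (29 atoms)
F2 = F1 ∪ {above(a), above(b), linked(a,b), linked(a,e), linked(b,a), linked(b,e), linked(e,a), linked(e,b)}  (37 atoms)
goal ⊆ F2  ⇒  h_max = 2

2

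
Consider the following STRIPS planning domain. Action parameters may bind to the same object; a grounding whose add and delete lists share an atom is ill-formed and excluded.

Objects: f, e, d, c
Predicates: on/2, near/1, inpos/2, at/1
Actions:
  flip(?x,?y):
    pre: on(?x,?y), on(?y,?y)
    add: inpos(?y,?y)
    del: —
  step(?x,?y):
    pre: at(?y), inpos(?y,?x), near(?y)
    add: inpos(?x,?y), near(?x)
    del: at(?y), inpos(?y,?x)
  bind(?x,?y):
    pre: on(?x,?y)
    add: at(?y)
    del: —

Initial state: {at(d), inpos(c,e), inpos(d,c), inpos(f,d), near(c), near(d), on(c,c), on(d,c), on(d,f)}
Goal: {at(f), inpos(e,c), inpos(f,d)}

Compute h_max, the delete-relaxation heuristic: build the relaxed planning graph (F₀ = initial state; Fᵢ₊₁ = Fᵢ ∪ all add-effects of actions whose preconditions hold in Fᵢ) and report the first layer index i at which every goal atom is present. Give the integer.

2

F0 = init (9 atoms)
F1 = F0 ∪ {at(c), at(f), inpos(c,c), inpos(c,d)}  (13 atoms)
F2 = F1 ∪ {inpos(e,c), near(e)}  (15 atoms)
goal ⊆ F2  ⇒  h_max = 2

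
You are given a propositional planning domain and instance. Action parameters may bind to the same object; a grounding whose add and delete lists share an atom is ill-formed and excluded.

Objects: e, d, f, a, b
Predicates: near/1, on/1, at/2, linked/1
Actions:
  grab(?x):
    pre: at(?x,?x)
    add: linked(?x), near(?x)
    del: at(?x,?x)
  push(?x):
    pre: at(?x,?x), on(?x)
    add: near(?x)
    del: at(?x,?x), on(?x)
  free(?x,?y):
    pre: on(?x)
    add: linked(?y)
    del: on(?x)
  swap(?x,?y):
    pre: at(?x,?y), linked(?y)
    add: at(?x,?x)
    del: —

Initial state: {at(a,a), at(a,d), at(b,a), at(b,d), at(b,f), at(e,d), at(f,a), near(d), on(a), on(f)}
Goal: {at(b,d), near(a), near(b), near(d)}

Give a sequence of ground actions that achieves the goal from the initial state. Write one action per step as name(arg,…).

1. grab(a)  →  {at(a,d), at(b,a), at(b,d), at(b,f), at(e,d), at(f,a), linked(a), near(a), near(d), on(a), on(f)}
2. swap(b,a)  →  {at(a,d), at(b,a), at(b,b), at(b,d), at(b,f), at(e,d), at(f,a), linked(a), near(a), near(d), on(a), on(f)}
3. grab(b)  →  {at(a,d), at(b,a), at(b,d), at(b,f), at(e,d), at(f,a), linked(a), linked(b), near(a), near(b), near(d), on(a), on(f)}

grab(a); swap(b,a); grab(b)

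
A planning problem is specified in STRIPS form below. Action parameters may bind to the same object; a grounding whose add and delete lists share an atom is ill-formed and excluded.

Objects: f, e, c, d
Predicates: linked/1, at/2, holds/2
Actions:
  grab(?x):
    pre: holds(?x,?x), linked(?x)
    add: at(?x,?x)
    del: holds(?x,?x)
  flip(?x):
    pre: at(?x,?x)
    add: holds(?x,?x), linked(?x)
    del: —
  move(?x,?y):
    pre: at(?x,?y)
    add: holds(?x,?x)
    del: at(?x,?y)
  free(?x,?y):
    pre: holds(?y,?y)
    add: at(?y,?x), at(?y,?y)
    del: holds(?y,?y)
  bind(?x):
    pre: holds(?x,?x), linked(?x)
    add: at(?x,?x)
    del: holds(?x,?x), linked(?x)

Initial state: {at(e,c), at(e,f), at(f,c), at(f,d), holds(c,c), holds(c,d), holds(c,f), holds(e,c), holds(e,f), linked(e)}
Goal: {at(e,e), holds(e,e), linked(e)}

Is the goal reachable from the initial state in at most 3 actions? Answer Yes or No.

1. move(e,f)  →  {at(e,c), at(f,c), at(f,d), holds(c,c), holds(c,d), holds(c,f), holds(e,c), holds(e,e), holds(e,f), linked(e)}
2. grab(e)  →  {at(e,c), at(e,e), at(f,c), at(f,d), holds(c,c), holds(c,d), holds(c,f), holds(e,c), holds(e,f), linked(e)}
3. flip(e)  →  {at(e,c), at(e,e), at(f,c), at(f,d), holds(c,c), holds(c,d), holds(c,f), holds(e,c), holds(e,e), holds(e,f), linked(e)}
optimal plan length = 3; 3 ≤ 3

Yes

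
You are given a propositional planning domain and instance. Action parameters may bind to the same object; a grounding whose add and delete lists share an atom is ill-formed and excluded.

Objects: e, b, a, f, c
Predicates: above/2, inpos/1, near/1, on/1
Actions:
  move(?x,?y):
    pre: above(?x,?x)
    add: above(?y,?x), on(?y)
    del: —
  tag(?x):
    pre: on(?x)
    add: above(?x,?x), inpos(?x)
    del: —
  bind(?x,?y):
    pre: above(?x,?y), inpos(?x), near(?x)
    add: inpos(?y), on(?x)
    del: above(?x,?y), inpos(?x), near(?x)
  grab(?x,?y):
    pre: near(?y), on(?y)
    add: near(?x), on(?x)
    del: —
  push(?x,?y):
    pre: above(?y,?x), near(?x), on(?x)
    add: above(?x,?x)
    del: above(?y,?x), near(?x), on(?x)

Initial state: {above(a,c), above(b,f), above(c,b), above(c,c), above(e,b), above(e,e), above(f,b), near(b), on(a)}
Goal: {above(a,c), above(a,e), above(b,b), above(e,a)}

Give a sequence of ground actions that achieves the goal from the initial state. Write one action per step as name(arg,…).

1. move(e,b)  →  {above(a,c), above(b,e), above(b,f), above(c,b), above(c,c), above(e,b), above(e,e), above(f,b), near(b), on(a), on(b)}
2. move(e,a)  →  {above(a,c), above(a,e), above(b,e), above(b,f), above(c,b), above(c,c), above(e,b), above(e,e), above(f,b), near(b), on(a), on(b)}
3. tag(b)  →  {above(a,c), above(a,e), above(b,b), above(b,e), above(b,f), above(c,b), above(c,c), above(e,b), above(e,e), above(f,b), inpos(b), near(b), on(a), on(b)}
4. tag(a)  →  {above(a,a), above(a,c), above(a,e), above(b,b), above(b,e), above(b,f), above(c,b), above(c,c), above(e,b), above(e,e), above(f,b), inpos(a), inpos(b), near(b), on(a), on(b)}
5. move(a,e)  →  {above(a,a), above(a,c), above(a,e), above(b,b), above(b,e), above(b,f), above(c,b), above(c,c), above(e,a), above(e,b), above(e,e), above(f,b), inpos(a), inpos(b), near(b), on(a), on(b), on(e)}

move(e,b); move(e,a); tag(b); tag(a); move(a,e)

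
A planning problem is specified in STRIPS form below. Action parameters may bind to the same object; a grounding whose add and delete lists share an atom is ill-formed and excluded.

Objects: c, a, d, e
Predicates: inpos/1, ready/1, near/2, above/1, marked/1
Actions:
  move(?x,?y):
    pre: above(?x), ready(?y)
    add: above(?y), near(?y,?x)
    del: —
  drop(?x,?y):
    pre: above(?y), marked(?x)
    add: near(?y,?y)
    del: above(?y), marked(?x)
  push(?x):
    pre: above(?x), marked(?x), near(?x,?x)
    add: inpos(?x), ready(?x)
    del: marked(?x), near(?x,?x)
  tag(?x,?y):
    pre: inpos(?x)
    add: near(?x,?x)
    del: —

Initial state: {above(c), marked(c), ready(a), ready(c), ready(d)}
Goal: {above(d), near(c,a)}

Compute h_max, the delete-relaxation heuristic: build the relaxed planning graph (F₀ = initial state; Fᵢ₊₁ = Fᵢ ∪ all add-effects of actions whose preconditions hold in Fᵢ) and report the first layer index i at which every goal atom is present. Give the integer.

F0 = init (5 atoms)
F1 = F0 ∪ {above(a), above(d), near(a,c), near(c,c), near(d,c)}  (10 atoms)
F2 = F1 ∪ {inpos(c), near(a,a), near(a,d), near(c,a), near(c,d), near(d,a), near(d,d)}  (17 atoms)
goal ⊆ F2  ⇒  h_max = 2

2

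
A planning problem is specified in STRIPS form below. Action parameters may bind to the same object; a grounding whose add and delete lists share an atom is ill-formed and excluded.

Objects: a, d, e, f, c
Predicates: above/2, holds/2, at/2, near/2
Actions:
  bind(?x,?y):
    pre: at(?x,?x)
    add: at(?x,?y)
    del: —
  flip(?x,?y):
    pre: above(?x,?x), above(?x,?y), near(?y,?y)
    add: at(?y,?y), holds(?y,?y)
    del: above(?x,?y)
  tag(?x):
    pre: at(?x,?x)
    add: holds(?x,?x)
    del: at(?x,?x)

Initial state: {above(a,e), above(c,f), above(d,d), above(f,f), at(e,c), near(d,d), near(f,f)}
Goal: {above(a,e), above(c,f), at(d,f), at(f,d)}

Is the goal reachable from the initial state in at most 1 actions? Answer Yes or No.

No

1. flip(d,d)  →  {above(a,e), above(c,f), above(f,f), at(d,d), at(e,c), holds(d,d), near(d,d), near(f,f)}
2. bind(d,f)  →  {above(a,e), above(c,f), above(f,f), at(d,d), at(d,f), at(e,c), holds(d,d), near(d,d), near(f,f)}
3. flip(f,f)  →  {above(a,e), above(c,f), at(d,d), at(d,f), at(e,c), at(f,f), holds(d,d), holds(f,f), near(d,d), near(f,f)}
4. bind(f,d)  →  {above(a,e), above(c,f), at(d,d), at(d,f), at(e,c), at(f,d), at(f,f), holds(d,d), holds(f,f), near(d,d), near(f,f)}
optimal plan length = 4; 4 > 1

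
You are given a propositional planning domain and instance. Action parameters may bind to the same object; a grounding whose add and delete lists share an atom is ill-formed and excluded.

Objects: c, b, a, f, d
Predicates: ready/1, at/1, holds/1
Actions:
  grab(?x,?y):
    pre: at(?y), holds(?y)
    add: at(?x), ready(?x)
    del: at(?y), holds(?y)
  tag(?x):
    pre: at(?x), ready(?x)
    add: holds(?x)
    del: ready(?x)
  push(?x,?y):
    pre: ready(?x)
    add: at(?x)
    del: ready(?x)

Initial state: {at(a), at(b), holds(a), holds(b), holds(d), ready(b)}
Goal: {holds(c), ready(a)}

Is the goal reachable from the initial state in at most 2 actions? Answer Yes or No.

1. grab(c,a)  →  {at(b), at(c), holds(b), holds(d), ready(b), ready(c)}
2. grab(a,b)  →  {at(a), at(c), holds(d), ready(a), ready(b), ready(c)}
3. tag(c)  →  {at(a), at(c), holds(c), holds(d), ready(a), ready(b)}
optimal plan length = 3; 3 > 2

No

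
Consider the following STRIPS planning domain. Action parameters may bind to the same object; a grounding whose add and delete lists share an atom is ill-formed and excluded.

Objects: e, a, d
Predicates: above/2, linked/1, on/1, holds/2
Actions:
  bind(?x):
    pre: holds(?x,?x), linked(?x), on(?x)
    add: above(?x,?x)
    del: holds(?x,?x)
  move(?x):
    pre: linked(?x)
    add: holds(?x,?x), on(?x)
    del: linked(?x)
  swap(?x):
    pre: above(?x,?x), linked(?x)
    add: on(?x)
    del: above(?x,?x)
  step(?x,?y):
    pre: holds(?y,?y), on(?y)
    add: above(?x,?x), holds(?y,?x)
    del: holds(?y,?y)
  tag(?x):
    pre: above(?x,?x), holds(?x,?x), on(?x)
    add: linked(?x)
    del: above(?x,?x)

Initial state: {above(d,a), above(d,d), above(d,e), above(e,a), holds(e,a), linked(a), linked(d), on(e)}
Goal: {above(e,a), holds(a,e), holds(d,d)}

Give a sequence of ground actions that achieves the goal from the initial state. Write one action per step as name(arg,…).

move(a); move(d); step(e,a)

1. move(a)  →  {above(d,a), above(d,d), above(d,e), above(e,a), holds(a,a), holds(e,a), linked(d), on(a), on(e)}
2. move(d)  →  {above(d,a), above(d,d), above(d,e), above(e,a), holds(a,a), holds(d,d), holds(e,a), on(a), on(d), on(e)}
3. step(e,a)  →  {above(d,a), above(d,d), above(d,e), above(e,a), above(e,e), holds(a,e), holds(d,d), holds(e,a), on(a), on(d), on(e)}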